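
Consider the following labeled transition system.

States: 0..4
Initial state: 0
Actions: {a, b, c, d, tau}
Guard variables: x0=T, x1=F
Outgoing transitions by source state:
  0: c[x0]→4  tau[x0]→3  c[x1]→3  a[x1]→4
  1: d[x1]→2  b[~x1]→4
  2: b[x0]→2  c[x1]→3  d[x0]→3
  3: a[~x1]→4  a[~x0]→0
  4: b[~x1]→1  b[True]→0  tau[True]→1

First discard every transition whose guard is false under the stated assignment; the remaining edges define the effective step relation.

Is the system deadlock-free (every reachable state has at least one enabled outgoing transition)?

Reach set: {0,1,3,4}
  0: c→4  tau→3  [deg 2]
  1: b→4  [deg 1]
  3: a→4  [deg 1]
  4: b→0  b→1  tau→1  [deg 3]

Answer: DEADLOCK-FREE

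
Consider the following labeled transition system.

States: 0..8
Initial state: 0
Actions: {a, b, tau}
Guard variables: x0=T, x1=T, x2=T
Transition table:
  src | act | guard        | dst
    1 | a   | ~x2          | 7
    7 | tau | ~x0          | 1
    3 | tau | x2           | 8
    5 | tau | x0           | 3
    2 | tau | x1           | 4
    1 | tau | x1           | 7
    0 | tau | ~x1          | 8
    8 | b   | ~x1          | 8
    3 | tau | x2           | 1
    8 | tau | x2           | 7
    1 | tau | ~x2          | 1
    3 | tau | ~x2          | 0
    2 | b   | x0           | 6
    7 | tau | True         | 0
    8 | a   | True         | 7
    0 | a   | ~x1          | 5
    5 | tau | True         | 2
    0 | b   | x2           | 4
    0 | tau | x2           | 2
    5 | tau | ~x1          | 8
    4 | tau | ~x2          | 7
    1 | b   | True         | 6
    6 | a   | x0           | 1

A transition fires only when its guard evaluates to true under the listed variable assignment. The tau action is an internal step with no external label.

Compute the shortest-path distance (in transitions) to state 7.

Breadth-first toward 7:
  L0 = {0}
  L1 = {2,4}
  L2 = {6}
  L3 = {1}
  L4 = {7}
7 enters at depth 4; path tau·b·a·tau

Answer: 4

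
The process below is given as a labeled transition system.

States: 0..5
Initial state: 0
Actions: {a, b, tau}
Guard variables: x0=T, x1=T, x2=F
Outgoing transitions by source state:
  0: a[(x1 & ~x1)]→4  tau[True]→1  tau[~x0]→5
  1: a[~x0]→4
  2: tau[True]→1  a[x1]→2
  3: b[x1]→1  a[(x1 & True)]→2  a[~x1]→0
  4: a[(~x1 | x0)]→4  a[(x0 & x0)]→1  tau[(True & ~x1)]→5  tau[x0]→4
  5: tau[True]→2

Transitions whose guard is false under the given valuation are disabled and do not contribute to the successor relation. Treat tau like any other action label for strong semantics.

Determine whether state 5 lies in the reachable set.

9 transition(s) survive guard evaluation.
Layer 0: {0}
Layer 1: {1}  total {0,1}
Reach set: {0,1}

Answer: UNREACHABLE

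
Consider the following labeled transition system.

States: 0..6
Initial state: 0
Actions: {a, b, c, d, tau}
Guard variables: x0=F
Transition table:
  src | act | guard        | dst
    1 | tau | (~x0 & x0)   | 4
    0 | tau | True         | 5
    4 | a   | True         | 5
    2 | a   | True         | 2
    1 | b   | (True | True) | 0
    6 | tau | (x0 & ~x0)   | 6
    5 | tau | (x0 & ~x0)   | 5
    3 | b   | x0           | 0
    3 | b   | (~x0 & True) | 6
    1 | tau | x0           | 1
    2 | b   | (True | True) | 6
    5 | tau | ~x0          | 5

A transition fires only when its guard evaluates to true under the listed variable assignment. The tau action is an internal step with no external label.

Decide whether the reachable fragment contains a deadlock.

Answer: DEADLOCK-FREE

Analysis:
R = {0,5}
  0: tau→5  [1 exit(s)]
  5: tau→5  [1 exit(s)]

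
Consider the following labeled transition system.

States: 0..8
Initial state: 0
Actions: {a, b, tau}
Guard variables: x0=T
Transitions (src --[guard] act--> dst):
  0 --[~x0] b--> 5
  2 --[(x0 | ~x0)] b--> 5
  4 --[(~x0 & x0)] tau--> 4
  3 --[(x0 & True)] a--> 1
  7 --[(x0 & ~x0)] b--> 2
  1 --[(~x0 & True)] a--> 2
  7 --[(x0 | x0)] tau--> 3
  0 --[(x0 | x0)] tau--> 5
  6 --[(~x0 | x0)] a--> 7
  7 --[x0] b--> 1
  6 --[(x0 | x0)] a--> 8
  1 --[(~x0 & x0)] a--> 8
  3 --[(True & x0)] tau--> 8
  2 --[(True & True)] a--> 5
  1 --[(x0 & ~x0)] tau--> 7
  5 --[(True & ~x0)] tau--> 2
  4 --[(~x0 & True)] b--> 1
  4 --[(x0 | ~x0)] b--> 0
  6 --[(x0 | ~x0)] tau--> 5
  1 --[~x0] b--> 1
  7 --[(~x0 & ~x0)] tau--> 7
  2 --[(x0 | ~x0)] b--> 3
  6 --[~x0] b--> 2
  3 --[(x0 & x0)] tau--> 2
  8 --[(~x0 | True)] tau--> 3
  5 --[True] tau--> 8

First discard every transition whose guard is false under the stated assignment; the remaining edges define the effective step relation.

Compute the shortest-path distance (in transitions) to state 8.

Answer: 2

Trace:
BFS to 8:
  L0 = {0}
  L1 = {5}
  L2 = {8}
first hit 8 at d=2 via tau·tau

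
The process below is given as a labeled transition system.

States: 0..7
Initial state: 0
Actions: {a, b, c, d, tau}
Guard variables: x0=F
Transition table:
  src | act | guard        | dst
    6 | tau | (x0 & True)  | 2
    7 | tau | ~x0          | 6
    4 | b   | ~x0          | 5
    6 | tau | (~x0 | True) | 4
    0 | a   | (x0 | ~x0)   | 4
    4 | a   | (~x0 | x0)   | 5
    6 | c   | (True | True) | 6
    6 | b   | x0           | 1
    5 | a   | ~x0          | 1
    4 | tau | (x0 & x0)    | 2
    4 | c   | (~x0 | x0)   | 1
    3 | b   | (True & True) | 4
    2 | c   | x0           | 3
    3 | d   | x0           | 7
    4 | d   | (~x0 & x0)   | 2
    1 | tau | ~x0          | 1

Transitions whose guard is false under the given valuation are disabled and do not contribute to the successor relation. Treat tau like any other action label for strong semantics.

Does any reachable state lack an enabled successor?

Answer: DEADLOCK-FREE

Analysis:
R = {0,1,4,5}
  0: a→4  [deg 1]
  1: tau→1  [deg 1]
  4: a→5  b→5  c→1  [deg 3]
  5: a→1  [deg 1]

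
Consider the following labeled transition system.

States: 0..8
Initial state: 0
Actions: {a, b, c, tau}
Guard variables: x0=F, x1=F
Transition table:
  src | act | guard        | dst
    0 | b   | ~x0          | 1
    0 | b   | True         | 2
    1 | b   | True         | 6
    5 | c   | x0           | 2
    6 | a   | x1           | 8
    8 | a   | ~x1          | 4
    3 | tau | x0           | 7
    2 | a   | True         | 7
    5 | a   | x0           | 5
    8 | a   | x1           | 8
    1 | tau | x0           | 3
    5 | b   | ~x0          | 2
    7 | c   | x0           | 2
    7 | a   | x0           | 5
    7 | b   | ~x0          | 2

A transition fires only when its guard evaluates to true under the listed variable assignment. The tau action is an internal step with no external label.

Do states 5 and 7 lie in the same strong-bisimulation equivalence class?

Answer: BISIMILAR

Working:
Refine partition for ~:
  P[0] = {{0,1,2,3,4,5,6,7,8}}
  P[1] = {{0,1,5,7},{2,8},{3,4,6}}
  P[2] = {{0},{1},{2},{3,4,6},{5,7},{8}}
stable after 3 split(s): 6 block(s)
[5]={5,7}  [7]={5,7}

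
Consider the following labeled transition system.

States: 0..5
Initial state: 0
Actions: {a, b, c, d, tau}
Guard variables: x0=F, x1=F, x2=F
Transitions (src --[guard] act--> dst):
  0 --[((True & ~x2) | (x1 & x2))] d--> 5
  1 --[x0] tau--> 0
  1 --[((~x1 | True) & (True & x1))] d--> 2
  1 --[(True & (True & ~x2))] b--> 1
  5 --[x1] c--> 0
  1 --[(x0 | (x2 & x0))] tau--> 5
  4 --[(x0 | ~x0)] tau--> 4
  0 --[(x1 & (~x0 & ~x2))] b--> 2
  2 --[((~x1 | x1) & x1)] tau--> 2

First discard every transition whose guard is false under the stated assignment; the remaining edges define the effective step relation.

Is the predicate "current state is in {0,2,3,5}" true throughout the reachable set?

Safe = {0,2,3,5}
R = {0,5}
  0: safe
  5: safe

Answer: INVARIANT HOLDS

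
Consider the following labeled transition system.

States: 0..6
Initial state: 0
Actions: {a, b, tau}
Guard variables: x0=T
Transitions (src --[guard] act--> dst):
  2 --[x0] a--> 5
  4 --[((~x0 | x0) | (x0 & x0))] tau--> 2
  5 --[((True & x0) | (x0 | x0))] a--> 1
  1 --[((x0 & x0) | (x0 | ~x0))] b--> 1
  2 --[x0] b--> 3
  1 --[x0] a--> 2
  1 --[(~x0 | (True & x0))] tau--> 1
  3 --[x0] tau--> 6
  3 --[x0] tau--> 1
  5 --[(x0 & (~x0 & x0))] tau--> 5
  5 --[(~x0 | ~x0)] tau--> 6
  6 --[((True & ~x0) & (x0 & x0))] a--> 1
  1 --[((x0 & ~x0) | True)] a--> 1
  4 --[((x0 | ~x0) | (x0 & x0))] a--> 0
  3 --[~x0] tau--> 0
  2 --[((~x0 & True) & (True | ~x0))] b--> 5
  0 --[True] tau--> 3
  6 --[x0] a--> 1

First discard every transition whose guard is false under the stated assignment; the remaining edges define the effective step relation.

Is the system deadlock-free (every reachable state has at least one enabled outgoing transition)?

Answer: DEADLOCK-FREE

Working:
Reach set: {0,1,2,3,5,6}
  0: tau→3  [1 exit(s)]
  1: a→1  a→2  b→1  tau→1  [4 exit(s)]
  2: a→5  b→3  [2 exit(s)]
  3: tau→1  tau→6  [2 exit(s)]
  5: a→1  [1 exit(s)]
  6: a→1  [1 exit(s)]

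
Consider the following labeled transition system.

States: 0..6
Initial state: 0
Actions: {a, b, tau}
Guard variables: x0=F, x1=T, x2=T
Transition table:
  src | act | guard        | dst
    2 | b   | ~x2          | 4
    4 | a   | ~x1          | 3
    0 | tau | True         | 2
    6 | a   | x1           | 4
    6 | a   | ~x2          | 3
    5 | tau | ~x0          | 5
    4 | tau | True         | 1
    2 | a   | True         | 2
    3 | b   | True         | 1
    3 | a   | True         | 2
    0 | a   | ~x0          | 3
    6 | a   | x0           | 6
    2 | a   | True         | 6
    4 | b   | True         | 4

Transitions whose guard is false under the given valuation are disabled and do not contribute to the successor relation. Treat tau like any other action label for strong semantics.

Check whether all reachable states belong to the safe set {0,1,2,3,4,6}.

Answer: INVARIANT HOLDS

Analysis:
Inv-set: {0,1,2,3,4,6}
R = {0,1,2,3,4,6}
  0: ok
  1: ok
  2: ok
  3: ok
  4: ok
  6: ok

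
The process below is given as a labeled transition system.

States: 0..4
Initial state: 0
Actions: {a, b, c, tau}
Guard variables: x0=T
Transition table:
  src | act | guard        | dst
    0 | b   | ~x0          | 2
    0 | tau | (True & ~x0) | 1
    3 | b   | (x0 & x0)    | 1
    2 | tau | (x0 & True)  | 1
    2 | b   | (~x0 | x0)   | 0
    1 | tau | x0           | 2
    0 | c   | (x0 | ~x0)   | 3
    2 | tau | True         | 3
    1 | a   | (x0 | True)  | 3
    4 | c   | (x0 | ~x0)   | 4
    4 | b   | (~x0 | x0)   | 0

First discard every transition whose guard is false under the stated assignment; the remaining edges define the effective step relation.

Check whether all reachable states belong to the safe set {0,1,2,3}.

Answer: INVARIANT HOLDS

Working:
Allowed set {0,1,2,3}
R = {0,1,2,3}
  0: ✓
  1: ✓
  2: ✓
  3: ✓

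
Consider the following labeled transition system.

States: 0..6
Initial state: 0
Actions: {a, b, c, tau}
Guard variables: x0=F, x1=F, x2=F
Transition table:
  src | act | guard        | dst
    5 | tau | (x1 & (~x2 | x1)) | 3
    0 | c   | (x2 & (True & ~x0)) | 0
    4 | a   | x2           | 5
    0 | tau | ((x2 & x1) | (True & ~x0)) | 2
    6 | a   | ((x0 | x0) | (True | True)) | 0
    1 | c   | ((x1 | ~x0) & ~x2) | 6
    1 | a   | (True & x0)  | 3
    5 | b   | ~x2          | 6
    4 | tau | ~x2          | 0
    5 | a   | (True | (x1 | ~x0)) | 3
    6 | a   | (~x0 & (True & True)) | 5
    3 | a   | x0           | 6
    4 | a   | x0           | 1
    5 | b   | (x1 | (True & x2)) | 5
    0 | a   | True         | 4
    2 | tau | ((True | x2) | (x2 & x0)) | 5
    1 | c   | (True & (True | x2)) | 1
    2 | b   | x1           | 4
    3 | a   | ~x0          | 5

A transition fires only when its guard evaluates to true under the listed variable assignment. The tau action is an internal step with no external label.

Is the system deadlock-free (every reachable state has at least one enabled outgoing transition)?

Reach set: {0,2,3,4,5,6}
  0: a→4  tau→2  [deg 2]
  2: tau→5  [deg 1]
  3: a→5  [deg 1]
  4: tau→0  [deg 1]
  5: a→3  b→6  [deg 2]
  6: a→0  a→5  [deg 2]

Answer: DEADLOCK-FREE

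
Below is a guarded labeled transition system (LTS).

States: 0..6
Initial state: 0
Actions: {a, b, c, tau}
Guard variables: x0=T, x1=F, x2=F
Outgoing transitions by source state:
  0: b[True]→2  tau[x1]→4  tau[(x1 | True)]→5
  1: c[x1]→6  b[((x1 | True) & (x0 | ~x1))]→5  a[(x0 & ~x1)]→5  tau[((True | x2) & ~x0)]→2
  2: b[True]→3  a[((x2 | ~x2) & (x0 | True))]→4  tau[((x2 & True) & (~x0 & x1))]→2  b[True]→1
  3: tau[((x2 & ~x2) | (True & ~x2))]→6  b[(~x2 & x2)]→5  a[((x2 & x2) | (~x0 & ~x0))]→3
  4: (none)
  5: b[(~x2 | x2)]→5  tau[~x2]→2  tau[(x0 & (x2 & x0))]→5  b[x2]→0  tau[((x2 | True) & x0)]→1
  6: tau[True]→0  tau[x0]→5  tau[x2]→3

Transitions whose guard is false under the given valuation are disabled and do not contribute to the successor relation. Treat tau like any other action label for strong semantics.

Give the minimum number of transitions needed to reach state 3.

Answer: 2

Trace:
Breadth-first toward 3:
  Layer 0: {0}
  Layer 1: {2,5}
  Layer 2: {1,3,4}
first hit 3 at d=2 via b·b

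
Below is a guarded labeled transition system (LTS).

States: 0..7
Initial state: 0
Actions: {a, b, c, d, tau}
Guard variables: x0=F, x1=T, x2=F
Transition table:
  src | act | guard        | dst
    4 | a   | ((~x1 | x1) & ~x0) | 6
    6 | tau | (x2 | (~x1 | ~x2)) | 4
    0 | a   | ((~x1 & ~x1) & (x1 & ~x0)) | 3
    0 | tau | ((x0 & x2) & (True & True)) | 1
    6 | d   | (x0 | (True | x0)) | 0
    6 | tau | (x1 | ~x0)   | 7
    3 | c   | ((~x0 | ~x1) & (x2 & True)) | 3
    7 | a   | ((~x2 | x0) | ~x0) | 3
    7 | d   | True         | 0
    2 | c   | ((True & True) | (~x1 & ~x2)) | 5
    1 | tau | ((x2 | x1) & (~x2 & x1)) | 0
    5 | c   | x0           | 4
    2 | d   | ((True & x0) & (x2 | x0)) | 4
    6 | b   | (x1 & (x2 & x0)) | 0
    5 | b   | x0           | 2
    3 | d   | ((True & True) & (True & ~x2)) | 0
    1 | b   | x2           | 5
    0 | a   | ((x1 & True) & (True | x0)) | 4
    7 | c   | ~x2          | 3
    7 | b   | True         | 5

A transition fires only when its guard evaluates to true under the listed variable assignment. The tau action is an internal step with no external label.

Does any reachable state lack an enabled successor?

Answer: DEADLOCK at state 5

Trace:
R = {0,3,4,5,6,7}
  0: a→4  [1 out]
  3: d→0  [1 out]
  4: a→6  [1 out]
  5: ∅  [STUCK]
  6: d→0  tau→4  tau→7  [3 out]
  7: a→3  b→5  c→3  d→0  [4 out]
witness 5: a·a·tau·b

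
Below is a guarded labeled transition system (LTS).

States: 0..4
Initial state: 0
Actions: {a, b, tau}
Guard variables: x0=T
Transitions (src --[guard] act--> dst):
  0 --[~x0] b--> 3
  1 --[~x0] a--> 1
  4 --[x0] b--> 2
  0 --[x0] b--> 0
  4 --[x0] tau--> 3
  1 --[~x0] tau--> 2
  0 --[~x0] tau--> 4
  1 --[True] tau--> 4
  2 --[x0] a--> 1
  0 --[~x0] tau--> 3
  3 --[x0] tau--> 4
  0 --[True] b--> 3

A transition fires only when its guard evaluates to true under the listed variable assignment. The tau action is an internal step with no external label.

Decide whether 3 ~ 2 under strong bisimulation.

Answer: NOT BISIMILAR

Analysis:
Bisimulation quotient by refinement:
  round 0: {{0,1,2,3,4}}
  round 1: {{0},{1,3},{2},{4}}
stable after 2 split(s): 4 block(s)
[3]={1,3}  [2]={2}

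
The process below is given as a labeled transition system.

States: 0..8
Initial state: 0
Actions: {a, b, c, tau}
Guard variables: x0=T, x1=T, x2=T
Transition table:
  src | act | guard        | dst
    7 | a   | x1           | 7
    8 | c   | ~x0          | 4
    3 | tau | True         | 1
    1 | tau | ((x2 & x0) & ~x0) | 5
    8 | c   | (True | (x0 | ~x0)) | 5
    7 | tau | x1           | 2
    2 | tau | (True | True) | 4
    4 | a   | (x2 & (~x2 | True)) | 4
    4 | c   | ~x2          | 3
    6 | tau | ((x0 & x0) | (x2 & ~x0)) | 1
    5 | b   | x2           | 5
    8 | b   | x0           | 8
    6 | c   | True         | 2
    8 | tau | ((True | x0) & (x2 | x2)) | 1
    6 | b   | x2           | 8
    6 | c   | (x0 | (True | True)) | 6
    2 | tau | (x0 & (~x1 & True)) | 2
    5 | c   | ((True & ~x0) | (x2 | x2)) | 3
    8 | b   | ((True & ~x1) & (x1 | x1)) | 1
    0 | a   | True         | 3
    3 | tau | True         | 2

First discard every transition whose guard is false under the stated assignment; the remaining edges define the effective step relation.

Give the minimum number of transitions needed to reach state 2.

Answer: 2

Working:
Breadth-first toward 2:
  L0 = {0}
  L1 = {3}
  L2 = {1,2}
2 enters at depth 2; path a·tau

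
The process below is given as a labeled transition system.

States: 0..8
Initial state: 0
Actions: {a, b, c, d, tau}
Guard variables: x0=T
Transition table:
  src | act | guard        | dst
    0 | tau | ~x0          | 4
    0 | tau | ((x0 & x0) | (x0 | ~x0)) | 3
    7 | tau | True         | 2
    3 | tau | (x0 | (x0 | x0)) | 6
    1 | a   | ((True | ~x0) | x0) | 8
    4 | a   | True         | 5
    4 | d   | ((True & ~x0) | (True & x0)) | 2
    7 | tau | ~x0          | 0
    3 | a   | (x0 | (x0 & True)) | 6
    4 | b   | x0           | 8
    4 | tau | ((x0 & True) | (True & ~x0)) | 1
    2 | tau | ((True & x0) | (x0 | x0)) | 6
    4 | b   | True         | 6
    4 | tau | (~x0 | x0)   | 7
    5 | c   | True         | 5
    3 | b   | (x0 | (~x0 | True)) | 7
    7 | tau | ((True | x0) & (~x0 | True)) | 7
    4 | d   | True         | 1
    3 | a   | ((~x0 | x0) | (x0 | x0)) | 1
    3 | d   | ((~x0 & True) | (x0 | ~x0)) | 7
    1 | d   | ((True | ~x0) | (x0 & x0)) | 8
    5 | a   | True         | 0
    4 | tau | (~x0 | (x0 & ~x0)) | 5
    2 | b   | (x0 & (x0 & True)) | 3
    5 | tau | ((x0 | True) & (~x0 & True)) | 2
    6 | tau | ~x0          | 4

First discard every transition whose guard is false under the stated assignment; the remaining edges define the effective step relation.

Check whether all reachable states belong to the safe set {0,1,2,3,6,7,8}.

Safe = {0,1,2,3,6,7,8}
Reachable = {0,1,2,3,6,7,8}
  0: safe
  1: safe
  2: safe
  3: safe
  6: safe
  7: safe
  8: safe

Answer: INVARIANT HOLDS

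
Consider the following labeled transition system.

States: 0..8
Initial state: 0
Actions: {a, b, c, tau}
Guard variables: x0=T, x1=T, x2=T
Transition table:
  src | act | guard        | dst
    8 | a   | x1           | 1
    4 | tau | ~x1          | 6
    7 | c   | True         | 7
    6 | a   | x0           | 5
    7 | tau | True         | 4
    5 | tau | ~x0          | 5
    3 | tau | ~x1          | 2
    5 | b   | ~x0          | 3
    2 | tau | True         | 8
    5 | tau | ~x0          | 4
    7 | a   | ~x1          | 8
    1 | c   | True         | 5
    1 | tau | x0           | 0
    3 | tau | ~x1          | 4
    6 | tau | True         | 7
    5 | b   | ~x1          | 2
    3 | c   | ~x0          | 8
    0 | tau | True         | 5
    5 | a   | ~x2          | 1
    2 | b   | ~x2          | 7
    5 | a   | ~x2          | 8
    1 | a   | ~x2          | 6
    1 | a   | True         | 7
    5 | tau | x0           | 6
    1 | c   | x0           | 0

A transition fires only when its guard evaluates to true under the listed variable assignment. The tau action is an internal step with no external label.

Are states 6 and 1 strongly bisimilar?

Answer: NOT BISIMILAR

Working:
Refine partition for ~:
  P[0] = {{0,1,2,3,4,5,6,7,8}}
  P[1] = {{0,2,5},{1},{3,4},{6},{7},{8}}
  P[2] = {{0},{1},{2},{3,4},{5},{6},{7},{8}}
Fixed point at round 3; 8 class(es).
6∈{6}, 1∈{1}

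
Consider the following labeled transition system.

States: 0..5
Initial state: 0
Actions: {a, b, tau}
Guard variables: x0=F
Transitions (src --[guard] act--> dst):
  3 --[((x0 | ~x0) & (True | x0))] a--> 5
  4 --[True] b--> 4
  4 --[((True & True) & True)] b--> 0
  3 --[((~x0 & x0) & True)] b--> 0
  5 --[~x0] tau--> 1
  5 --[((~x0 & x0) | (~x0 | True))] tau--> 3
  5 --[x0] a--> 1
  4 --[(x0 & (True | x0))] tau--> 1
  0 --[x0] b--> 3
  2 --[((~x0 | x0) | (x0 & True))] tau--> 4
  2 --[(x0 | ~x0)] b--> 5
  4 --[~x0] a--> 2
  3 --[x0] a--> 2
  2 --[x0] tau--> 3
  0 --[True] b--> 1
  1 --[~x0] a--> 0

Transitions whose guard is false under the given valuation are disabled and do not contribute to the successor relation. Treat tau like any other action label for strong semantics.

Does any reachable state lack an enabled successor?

Reachable = {0,1}
  0: b→1  [1 exit(s)]
  1: a→0  [1 exit(s)]

Answer: DEADLOCK-FREE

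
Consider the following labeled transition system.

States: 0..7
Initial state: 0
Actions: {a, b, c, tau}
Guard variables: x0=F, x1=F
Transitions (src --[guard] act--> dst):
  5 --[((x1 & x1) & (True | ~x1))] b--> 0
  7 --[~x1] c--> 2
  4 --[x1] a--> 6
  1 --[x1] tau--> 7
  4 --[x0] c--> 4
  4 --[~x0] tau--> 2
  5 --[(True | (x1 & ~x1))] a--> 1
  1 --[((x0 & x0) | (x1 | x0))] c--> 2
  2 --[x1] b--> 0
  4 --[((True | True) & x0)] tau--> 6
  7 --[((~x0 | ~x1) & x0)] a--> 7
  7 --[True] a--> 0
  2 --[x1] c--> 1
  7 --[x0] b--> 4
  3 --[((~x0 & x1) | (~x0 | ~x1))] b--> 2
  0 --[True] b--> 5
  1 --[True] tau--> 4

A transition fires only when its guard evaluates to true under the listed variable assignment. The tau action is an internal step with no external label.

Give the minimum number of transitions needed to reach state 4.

Breadth-first toward 4:
  L0 = {0}
  L1 = {5}
  L2 = {1}
  L3 = {4}
first hit 4 at d=3 via b·a·tau

Answer: 3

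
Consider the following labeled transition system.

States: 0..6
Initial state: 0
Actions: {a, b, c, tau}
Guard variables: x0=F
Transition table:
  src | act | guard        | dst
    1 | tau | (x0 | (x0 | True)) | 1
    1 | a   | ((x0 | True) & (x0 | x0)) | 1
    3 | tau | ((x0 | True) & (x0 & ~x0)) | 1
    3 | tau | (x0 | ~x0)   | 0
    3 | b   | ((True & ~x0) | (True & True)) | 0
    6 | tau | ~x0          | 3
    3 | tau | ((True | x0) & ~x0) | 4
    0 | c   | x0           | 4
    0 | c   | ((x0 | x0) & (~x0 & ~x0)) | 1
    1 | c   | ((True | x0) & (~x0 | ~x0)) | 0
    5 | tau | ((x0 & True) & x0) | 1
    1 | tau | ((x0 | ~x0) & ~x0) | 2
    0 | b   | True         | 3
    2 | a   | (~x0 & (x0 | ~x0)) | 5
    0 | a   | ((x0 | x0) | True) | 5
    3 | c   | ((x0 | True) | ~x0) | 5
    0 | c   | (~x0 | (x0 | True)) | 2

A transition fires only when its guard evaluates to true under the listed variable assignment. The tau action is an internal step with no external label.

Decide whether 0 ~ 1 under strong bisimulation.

Answer: NOT BISIMILAR

Analysis:
Refine partition for ~:
  π0 = {{0,1,2,3,4,5,6}}
  π1 = {{0},{1},{2},{3},{4,5},{6}}
Fixed point at round 2; 6 class(es).
0∈{0}, 1∈{1}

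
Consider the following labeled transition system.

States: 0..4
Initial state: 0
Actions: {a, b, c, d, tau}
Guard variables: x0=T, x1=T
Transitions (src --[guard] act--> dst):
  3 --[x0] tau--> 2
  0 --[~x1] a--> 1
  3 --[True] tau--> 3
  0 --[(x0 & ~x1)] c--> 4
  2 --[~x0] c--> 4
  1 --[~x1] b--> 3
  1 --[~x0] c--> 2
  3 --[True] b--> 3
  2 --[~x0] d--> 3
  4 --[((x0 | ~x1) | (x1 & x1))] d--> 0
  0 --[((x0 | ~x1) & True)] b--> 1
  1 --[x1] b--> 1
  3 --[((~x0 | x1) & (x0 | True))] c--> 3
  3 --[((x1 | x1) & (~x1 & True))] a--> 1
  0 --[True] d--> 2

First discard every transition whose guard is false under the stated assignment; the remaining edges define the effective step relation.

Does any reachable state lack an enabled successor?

Reach set: {0,1,2}
  0: b→1  d→2  [2 exit(s)]
  1: b→1  [1 exit(s)]
  2: ∅  [STUCK]
Path to 2: d

Answer: DEADLOCK at state 2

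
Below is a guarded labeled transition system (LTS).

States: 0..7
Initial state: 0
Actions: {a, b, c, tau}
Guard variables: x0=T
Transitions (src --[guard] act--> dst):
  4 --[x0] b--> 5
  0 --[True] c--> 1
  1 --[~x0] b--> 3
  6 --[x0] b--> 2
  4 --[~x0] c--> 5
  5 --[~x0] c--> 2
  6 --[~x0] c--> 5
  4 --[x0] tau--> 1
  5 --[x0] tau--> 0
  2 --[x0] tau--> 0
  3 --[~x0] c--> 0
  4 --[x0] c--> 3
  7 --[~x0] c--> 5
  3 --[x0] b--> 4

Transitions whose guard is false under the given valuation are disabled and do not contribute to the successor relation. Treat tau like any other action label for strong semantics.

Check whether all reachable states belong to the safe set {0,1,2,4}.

Answer: INVARIANT HOLDS

Trace:
Inv-set: {0,1,2,4}
Reachable = {0,1}
  0: safe
  1: safe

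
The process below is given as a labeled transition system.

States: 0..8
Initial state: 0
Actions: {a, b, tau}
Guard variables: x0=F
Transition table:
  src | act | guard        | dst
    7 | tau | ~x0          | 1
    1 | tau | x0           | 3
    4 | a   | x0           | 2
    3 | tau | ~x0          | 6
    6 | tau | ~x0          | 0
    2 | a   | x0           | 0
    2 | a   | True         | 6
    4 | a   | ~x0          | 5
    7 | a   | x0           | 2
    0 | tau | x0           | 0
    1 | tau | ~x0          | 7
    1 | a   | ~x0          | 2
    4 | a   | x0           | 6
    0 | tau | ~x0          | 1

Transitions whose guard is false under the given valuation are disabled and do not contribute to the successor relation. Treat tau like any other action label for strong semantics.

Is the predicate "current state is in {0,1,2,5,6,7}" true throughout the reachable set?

Safe = {0,1,2,5,6,7}
R = {0,1,2,6,7}
  0: safe
  1: safe
  2: safe
  6: safe
  7: safe

Answer: INVARIANT HOLDS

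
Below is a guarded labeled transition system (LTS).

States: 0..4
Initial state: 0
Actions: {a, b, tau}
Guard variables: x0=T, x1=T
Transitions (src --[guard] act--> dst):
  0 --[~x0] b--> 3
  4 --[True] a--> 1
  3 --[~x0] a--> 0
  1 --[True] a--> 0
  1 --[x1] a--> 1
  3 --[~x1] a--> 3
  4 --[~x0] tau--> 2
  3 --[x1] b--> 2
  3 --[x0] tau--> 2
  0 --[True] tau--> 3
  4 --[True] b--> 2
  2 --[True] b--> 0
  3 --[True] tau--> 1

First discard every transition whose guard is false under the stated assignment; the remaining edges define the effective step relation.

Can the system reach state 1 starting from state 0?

Answer: REACHABLE

Trace:
9 transition(s) survive guard evaluation.
L0 = {0}
L1 = {3}  now seen {0,3}
L2 = {1,2}  now seen {0,1,2,3}
Reach set: {0,1,2,3}
trace reaching 1: tau·tau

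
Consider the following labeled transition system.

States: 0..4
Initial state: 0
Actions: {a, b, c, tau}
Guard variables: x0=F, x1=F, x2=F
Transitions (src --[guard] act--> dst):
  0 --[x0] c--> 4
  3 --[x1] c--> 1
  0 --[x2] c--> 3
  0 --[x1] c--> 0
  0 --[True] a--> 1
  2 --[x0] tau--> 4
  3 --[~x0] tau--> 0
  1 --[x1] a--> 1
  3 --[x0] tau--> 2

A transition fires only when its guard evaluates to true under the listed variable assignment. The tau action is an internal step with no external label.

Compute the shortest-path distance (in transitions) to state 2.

Layered search for 2:
  Layer 0: {0}
  Layer 1: {1}
2 never appears.

Answer: UNREACHABLE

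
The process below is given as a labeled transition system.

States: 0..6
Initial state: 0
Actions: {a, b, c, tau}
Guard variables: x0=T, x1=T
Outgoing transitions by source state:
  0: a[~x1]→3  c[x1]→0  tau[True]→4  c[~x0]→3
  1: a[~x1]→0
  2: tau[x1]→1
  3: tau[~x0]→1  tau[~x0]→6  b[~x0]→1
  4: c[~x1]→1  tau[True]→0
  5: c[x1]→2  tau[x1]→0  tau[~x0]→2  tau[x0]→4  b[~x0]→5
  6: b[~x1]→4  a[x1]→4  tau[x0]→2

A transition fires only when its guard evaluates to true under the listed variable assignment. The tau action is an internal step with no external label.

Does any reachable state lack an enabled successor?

Reachable = {0,4}
  0: c→0  tau→4  [deg 2]
  4: tau→0  [deg 1]

Answer: DEADLOCK-FREE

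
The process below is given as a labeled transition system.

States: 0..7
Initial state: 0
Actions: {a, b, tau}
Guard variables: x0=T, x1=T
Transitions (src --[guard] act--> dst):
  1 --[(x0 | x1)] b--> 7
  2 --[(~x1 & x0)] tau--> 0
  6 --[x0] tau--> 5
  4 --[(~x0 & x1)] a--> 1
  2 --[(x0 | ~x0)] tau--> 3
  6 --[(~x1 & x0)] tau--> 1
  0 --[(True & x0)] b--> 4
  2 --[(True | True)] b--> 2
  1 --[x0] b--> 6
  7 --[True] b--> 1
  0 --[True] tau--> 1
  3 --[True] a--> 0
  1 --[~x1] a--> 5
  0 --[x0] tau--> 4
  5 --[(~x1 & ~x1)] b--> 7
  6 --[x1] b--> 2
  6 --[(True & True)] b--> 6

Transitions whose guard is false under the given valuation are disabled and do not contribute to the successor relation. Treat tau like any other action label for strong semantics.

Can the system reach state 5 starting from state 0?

Answer: REACHABLE

Trace:
Guard filter leaves 12 enabled edge(s).
Layer 0: {0}
Layer 1: {1,4}  now seen {0,1,4}
Layer 2: {6,7}  now seen {0,1,4,6,7}
Layer 3: {2,5}  now seen {0,1,2,4,5,6,7}
Layer 4: {3}  now seen {0,1,2,3,4,5,6,7}
Reachable = {0,1,2,3,4,5,6,7}
Path to 5: tau·b·tau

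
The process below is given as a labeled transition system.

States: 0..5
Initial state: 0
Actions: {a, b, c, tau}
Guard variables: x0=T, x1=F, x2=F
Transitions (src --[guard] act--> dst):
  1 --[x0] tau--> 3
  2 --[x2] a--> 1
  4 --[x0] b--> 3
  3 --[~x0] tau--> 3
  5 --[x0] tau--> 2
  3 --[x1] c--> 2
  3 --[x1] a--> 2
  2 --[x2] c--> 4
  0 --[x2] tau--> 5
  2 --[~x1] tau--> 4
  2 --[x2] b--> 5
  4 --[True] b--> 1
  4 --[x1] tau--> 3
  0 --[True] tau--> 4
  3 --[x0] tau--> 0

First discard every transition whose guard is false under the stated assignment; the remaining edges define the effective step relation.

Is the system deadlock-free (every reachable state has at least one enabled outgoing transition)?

Answer: DEADLOCK-FREE

Working:
Reach set: {0,1,3,4}
  0: tau→4  [1 exit(s)]
  1: tau→3  [1 exit(s)]
  3: tau→0  [1 exit(s)]
  4: b→1  b→3  [2 exit(s)]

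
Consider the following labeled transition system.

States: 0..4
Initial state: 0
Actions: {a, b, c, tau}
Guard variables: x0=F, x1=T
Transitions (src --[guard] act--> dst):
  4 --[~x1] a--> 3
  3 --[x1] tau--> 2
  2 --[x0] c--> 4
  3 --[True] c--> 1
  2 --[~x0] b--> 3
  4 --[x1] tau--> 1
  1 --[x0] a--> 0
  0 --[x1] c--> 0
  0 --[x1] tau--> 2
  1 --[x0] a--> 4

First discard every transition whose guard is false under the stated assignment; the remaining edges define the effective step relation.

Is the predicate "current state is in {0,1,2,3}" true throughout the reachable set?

Answer: INVARIANT HOLDS

Trace:
Allowed set {0,1,2,3}
Reach set: {0,1,2,3}
  0: safe
  1: safe
  2: safe
  3: safe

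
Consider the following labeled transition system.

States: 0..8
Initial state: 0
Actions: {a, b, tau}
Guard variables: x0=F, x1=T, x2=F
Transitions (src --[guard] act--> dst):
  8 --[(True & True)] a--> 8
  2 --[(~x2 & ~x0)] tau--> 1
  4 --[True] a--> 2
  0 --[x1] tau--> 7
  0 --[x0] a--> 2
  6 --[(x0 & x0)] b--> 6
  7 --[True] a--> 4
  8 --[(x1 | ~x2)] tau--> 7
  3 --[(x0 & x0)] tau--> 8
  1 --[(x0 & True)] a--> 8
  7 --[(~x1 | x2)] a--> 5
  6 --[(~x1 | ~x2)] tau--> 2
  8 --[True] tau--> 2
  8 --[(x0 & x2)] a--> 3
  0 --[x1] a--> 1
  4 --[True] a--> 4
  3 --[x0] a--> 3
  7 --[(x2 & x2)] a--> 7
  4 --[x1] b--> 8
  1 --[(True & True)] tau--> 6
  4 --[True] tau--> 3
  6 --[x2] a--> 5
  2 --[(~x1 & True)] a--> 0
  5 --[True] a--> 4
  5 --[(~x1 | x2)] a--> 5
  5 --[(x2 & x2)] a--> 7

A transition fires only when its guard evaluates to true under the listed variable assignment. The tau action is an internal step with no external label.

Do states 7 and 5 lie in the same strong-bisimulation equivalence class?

Refine partition for ~:
  round 0: {{0,1,2,3,4,5,6,7,8}}
  round 1: {{0,8},{1,2,6},{3},{4},{5,7}}
  round 2: {{0},{1,2,6},{3},{4},{5,7},{8}}
6 equivalence class(es) (converged in 3)
class of 7: {5,7}; class of 5: {5,7}

Answer: BISIMILAR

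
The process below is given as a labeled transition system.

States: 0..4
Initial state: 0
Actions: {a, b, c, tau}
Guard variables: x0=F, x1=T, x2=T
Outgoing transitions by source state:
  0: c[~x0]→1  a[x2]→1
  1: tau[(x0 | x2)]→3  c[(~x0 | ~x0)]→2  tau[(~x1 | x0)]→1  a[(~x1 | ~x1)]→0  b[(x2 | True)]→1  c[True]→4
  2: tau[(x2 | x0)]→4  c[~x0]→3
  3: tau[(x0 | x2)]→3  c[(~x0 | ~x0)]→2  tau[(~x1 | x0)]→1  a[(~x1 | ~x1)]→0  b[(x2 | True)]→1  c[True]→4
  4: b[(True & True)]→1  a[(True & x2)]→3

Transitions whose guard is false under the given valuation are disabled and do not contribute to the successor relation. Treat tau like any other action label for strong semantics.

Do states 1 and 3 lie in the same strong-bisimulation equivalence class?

Refine partition for ~:
  P[0] = {{0,1,2,3,4}}
  P[1] = {{0},{1,3},{2},{4}}
stable after 2 split(s): 4 block(s)
[1]={1,3}  [3]={1,3}

Answer: BISIMILAR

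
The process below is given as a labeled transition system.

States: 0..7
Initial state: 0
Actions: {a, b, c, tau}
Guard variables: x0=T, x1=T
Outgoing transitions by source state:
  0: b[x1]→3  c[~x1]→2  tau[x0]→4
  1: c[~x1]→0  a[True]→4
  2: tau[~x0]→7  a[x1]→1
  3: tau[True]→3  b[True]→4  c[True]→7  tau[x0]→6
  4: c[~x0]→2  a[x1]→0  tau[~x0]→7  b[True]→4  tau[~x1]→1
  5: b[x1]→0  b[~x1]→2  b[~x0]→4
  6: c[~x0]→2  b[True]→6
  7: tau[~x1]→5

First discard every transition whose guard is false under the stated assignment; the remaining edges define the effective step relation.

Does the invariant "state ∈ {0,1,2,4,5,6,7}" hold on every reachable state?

Inv-set: {0,1,2,4,5,6,7}
R = {0,3,4,6,7}
  0: ok
  3: ✗ unsafe
  4: ok
  6: ok
  7: ok
witness against invariant: b → 3

Answer: INVARIANT VIOLATED at state 3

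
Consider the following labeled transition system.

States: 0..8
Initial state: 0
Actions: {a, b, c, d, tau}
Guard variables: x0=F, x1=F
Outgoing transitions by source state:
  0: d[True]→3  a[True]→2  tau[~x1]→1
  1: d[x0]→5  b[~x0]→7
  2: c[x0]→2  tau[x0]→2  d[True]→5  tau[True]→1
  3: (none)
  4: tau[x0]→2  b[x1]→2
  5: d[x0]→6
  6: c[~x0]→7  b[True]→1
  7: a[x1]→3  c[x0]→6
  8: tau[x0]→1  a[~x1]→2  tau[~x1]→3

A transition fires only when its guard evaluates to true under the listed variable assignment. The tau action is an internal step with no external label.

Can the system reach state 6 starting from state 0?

After dropping false guards: 10 live edges.
Layer 0: {0}
Layer 1: {1,2,3}  now seen {0,1,2,3}
Layer 2: {5,7}  now seen {0,1,2,3,5,7}
Reachable = {0,1,2,3,5,7}

Answer: UNREACHABLE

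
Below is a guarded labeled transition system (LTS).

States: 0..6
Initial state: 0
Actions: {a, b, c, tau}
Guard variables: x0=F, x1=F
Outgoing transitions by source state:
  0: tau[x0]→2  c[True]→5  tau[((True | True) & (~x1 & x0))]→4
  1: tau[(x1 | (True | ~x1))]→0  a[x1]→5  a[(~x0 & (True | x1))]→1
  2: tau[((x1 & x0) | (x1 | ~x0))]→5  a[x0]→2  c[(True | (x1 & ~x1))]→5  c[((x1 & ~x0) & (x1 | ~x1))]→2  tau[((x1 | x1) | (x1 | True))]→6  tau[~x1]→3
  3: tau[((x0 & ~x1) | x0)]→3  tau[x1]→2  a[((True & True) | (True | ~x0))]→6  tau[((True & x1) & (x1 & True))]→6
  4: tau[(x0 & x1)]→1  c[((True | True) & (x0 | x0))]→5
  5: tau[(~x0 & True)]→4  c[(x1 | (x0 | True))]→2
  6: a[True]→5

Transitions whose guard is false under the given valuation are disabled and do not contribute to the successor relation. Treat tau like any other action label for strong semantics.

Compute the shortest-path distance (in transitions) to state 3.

Answer: 3

Analysis:
Breadth-first toward 3:
  Layer 0: {0}
  Layer 1: {5}
  Layer 2: {2,4}
  Layer 3: {3,6}
3 enters at depth 3; path c·c·tau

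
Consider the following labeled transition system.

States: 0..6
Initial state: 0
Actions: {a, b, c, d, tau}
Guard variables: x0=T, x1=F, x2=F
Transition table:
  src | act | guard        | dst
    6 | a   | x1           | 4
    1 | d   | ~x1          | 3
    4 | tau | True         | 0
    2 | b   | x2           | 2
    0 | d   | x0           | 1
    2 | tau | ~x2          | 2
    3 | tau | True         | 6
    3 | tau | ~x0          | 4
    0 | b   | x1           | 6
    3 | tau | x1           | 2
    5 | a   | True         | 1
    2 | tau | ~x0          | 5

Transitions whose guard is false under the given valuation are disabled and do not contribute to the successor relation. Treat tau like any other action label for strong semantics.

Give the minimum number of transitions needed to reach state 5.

Answer: UNREACHABLE

Analysis:
Breadth-first toward 5:
  depth 0: {0}
  depth 1: {1}
  depth 2: {3}
  depth 3: {6}
5 never appears.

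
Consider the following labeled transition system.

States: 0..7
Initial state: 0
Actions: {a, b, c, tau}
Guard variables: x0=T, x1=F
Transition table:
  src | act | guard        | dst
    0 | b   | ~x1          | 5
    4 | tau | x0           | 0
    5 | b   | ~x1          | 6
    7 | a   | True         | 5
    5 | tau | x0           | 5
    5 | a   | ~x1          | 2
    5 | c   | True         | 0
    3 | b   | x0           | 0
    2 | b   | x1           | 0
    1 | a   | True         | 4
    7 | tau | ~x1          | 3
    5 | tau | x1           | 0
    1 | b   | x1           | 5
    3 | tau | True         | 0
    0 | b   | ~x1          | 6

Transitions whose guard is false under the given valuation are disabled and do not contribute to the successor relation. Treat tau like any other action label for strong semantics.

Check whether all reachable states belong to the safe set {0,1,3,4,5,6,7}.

Answer: INVARIANT VIOLATED at state 2

Working:
Allowed set {0,1,3,4,5,6,7}
R = {0,2,5,6}
  0: ✓
  2: outside
  5: ✓
  6: ✓
witness against invariant: b·a → 2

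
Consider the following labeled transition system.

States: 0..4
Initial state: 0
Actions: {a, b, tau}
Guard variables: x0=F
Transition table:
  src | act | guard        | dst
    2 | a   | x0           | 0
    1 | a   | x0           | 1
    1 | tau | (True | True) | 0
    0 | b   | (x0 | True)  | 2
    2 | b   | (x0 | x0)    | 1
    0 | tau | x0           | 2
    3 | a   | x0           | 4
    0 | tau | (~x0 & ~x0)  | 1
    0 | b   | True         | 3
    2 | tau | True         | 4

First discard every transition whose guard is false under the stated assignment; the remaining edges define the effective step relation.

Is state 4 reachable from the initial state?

Answer: REACHABLE

Analysis:
After dropping false guards: 5 live edges.
Layer 0: {0}
Layer 1: {1,2,3}  now seen {0,1,2,3}
Layer 2: {4}  now seen {0,1,2,3,4}
R = {0,1,2,3,4}
witness 4: b·tau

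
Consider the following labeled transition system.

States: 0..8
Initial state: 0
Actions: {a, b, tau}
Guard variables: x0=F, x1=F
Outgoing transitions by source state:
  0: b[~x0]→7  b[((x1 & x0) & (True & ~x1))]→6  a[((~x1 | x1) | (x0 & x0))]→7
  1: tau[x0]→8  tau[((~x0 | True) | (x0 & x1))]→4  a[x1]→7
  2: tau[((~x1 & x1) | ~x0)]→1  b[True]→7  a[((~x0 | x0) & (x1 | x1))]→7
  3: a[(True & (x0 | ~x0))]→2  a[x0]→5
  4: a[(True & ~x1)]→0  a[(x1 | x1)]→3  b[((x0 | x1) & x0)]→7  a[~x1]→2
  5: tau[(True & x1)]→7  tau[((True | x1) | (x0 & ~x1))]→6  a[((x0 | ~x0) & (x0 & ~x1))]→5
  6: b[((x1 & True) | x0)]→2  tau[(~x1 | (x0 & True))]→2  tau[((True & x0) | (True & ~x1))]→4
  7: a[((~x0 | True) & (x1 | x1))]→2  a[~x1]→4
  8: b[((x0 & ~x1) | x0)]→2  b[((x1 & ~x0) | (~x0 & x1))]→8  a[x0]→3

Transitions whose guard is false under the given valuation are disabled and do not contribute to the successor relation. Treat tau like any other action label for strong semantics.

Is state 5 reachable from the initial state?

Answer: UNREACHABLE

Analysis:
After dropping false guards: 12 live edges.
L0 = {0}
L1 = {7}  now seen {0,7}
L2 = {4}  now seen {0,4,7}
L3 = {2}  now seen {0,2,4,7}
L4 = {1}  now seen {0,1,2,4,7}
R = {0,1,2,4,7}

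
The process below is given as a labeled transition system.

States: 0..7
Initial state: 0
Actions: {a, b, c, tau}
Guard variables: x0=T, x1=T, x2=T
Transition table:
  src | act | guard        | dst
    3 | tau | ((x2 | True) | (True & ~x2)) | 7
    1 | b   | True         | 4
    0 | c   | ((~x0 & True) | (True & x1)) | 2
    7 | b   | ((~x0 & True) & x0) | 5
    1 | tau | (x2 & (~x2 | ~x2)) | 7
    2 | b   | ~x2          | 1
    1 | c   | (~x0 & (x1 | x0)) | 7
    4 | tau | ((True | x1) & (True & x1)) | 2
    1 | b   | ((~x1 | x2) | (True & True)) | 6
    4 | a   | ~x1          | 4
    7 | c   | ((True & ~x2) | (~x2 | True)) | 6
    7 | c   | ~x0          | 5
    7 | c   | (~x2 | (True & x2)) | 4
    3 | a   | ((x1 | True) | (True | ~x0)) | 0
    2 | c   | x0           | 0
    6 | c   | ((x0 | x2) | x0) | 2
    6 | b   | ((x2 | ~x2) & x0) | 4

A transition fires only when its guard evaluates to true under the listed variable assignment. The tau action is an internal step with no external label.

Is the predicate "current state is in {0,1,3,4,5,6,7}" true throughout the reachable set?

Answer: INVARIANT VIOLATED at state 2

Analysis:
Allowed set {0,1,3,4,5,6,7}
Reach set: {0,2}
  0: safe
  2: outside
witness against invariant: c → 2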